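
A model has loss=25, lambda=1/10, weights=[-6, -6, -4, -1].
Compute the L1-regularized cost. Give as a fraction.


L1 norm = sum(|w|) = 17. J = 25 + 1/10 * 17 = 267/10.

267/10


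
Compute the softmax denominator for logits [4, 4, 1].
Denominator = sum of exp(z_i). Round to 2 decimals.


Denom = e^4=54.5982 + e^4=54.5982 + e^1=2.7183. Sum = 111.9147, which rounds to 111.91.

111.91


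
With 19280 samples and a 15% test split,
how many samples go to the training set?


Test set = 19280 * 15% = 2892. Training set = 19280 - 2892 = 16388.

16388


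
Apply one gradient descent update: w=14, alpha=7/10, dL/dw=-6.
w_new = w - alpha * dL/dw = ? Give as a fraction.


w_new = 14 - 7/10 * -6 = 14 - -21/5 = 91/5.

91/5


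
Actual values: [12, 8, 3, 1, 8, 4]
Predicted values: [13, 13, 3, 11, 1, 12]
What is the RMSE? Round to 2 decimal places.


MSE = 39.8333. RMSE = sqrt(39.8333) = 6.31.

6.31


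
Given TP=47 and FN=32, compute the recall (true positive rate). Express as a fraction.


Recall = TP / (TP + FN) = 47 / 79 = 47/79.

47/79


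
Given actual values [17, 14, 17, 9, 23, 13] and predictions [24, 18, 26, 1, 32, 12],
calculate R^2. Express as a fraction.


Mean(y) = 31/2. SS_res = 292. SS_tot = 223/2. R^2 = 1 - 292/(223/2) = -361/223.

-361/223


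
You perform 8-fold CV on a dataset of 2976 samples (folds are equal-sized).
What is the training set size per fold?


Each validation fold has 2976/8 = 372 samples. Training set = 2976 - 372 = 2604.

2604


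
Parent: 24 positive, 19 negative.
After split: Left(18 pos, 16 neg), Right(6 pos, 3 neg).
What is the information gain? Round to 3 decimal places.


H(parent) = 0.9902. H(left) = 0.9975, H(right) = 0.9183. Weighted = (34/43)*0.9975 + (9/43)*0.9183 = 0.9809. IG = 0.9902 - 0.9809 = 0.0093, which rounds to 0.009.

0.009


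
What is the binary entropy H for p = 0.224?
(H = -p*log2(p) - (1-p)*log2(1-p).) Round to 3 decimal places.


H = -0.224*log2(0.224) - 0.776*log2(0.776) = 0.767.

0.767


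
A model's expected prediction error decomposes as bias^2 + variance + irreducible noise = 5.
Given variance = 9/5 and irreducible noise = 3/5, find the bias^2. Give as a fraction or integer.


Total error = bias^2 + variance + irreducible noise. So bias^2 = 5 - 9/5 - 3/5 = 13/5.

13/5


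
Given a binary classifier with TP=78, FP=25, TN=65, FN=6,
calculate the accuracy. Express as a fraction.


Accuracy = (TP + TN) / (TP + TN + FP + FN) = (78 + 65) / 174 = 143/174.

143/174


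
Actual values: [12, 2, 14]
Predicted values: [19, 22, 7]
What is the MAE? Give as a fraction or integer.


MAE = (1/3) * (|12-19|=7 + |2-22|=20 + |14-7|=7). Sum = 34. MAE = 34/3.

34/3


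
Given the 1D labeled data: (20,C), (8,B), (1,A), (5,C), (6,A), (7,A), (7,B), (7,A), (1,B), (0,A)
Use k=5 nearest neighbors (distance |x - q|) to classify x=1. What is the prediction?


Distances: |20-1|=19, |8-1|=7, |1-1|=0, |5-1|=4, |6-1|=5, |7-1|=6, |7-1|=6, |7-1|=6, |1-1|=0, |0-1|=1. 5 nearest: (1,A), (1,B), (0,A), (5,C), (6,A). Counts: {'A': 3, 'B': 1, 'C': 1}. Majority class: A.

A


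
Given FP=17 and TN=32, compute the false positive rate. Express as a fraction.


FPR = FP / (FP + TN) = 17 / 49 = 17/49.

17/49


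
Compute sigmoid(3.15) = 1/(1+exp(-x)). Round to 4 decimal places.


sigma(3.15) = 1/(1+e^(-3.15)) = 1/(1+0.042852) = 1/1.042852 = 0.9589.

0.9589


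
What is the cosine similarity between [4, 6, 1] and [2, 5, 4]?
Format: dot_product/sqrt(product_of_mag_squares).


dot = 42. |a|^2 = 53, |b|^2 = 45. cos = 42/sqrt(2385).

42/sqrt(2385)


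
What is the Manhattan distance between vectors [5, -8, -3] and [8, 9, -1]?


d = sum of absolute differences: |5-8|=3 + |-8-9|=17 + |-3--1|=2 = 22.

22


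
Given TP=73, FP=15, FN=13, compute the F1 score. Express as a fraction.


Precision = 73/88 = 73/88. Recall = 73/86 = 73/86. F1 = 2*P*R/(P+R) = 73/87.

73/87


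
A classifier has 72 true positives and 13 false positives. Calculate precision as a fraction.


Precision = TP / (TP + FP) = 72 / 85 = 72/85.

72/85


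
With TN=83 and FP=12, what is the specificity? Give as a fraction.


Specificity = TN / (TN + FP) = 83 / 95 = 83/95.

83/95


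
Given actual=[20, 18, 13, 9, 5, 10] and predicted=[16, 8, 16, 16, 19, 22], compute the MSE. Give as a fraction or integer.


MSE = (1/6) * ((20-16)^2=16 + (18-8)^2=100 + (13-16)^2=9 + (9-16)^2=49 + (5-19)^2=196 + (10-22)^2=144). Sum = 514. MSE = 257/3.

257/3


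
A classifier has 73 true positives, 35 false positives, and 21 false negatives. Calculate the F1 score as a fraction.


Precision = 73/108 = 73/108. Recall = 73/94 = 73/94. F1 = 2*P*R/(P+R) = 73/101.

73/101


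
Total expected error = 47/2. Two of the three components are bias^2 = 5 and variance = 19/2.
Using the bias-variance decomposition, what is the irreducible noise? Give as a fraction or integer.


Total error = bias^2 + variance + irreducible noise. So irreducible noise = 47/2 - 5 - 19/2 = 9.

9


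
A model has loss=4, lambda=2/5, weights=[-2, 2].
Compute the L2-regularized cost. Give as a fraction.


L2 sq norm = sum(w^2) = 8. J = 4 + 2/5 * 8 = 36/5.

36/5


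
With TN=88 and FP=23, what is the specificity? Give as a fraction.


Specificity = TN / (TN + FP) = 88 / 111 = 88/111.

88/111


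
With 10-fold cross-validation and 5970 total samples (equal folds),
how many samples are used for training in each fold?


Each validation fold has 5970/10 = 597 samples. Training set = 5970 - 597 = 5373.

5373


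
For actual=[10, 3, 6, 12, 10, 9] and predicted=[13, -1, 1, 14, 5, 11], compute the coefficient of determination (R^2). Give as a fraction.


Mean(y) = 25/3. SS_res = 83. SS_tot = 160/3. R^2 = 1 - 83/(160/3) = -89/160.

-89/160


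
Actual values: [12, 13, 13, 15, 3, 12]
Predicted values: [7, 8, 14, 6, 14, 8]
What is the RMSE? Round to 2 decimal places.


MSE = 44.8333. RMSE = sqrt(44.8333) = 6.70.

6.70


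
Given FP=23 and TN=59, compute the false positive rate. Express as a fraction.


FPR = FP / (FP + TN) = 23 / 82 = 23/82.

23/82


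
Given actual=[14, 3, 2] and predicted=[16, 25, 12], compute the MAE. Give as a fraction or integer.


MAE = (1/3) * (|14-16|=2 + |3-25|=22 + |2-12|=10). Sum = 34. MAE = 34/3.

34/3


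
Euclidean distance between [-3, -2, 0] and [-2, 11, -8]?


d = sqrt(sum of squared differences). (-3--2)^2=1, (-2-11)^2=169, (0--8)^2=64. Sum = 234.

sqrt(234)


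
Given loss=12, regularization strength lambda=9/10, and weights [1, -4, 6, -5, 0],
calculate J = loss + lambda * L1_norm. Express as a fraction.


L1 norm = sum(|w|) = 16. J = 12 + 9/10 * 16 = 132/5.

132/5


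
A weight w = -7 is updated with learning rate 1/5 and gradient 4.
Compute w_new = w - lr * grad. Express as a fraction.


w_new = -7 - 1/5 * 4 = -7 - 4/5 = -39/5.

-39/5


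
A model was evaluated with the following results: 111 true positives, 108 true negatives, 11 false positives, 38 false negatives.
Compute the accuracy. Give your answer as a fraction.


Accuracy = (TP + TN) / (TP + TN + FP + FN) = (111 + 108) / 268 = 219/268.

219/268


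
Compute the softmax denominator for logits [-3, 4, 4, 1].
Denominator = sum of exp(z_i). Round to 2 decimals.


Denom = e^-3=0.0498 + e^4=54.5982 + e^4=54.5982 + e^1=2.7183. Sum = 111.9645, which rounds to 111.96.

111.96


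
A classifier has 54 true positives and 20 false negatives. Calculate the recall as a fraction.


Recall = TP / (TP + FN) = 54 / 74 = 27/37.

27/37


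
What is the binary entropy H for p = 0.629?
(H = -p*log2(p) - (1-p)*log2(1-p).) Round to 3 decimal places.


H = -0.629*log2(0.629) - 0.371*log2(0.371) = 0.951.

0.951


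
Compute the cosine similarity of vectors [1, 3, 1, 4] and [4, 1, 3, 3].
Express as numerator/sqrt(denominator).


dot = 22. |a|^2 = 27, |b|^2 = 35. cos = 22/sqrt(945).

22/sqrt(945)


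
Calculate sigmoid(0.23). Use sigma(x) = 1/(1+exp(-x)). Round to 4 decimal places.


sigma(0.23) = 1/(1+e^(-0.23)) = 1/(1+0.794534) = 1/1.794534 = 0.5572.

0.5572


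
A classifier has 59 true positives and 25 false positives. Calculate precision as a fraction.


Precision = TP / (TP + FP) = 59 / 84 = 59/84.

59/84


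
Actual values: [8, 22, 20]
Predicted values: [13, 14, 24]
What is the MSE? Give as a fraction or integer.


MSE = (1/3) * ((8-13)^2=25 + (22-14)^2=64 + (20-24)^2=16). Sum = 105. MSE = 35.

35


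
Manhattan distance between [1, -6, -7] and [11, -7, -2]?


d = sum of absolute differences: |1-11|=10 + |-6--7|=1 + |-7--2|=5 = 16.

16


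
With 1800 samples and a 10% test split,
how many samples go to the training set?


Test set = 1800 * 10% = 180. Training set = 1800 - 180 = 1620.

1620


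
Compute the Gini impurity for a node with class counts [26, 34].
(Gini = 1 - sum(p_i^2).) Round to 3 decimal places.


Total = 60. Proportions: 26/60, 34/60. sum(p_i^2) = 0.5089. Gini = 1 - 0.5089 = 0.4911, which rounds to 0.491.

0.491


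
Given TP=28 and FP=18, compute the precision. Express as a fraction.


Precision = TP / (TP + FP) = 28 / 46 = 14/23.

14/23


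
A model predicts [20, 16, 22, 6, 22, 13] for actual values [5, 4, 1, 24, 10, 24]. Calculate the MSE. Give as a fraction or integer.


MSE = (1/6) * ((5-20)^2=225 + (4-16)^2=144 + (1-22)^2=441 + (24-6)^2=324 + (10-22)^2=144 + (24-13)^2=121). Sum = 1399. MSE = 1399/6.

1399/6


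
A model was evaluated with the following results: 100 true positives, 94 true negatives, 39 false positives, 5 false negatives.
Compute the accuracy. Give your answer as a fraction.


Accuracy = (TP + TN) / (TP + TN + FP + FN) = (100 + 94) / 238 = 97/119.

97/119


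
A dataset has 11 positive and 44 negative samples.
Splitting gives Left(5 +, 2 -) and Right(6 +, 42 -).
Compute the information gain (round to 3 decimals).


H(parent) = 0.7219. H(left) = 0.8631, H(right) = 0.5436. Weighted = (7/55)*0.8631 + (48/55)*0.5436 = 0.5843. IG = 0.7219 - 0.5843 = 0.1376, which rounds to 0.138.

0.138


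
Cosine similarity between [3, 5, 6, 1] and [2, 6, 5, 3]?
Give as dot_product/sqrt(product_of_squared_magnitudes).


dot = 69. |a|^2 = 71, |b|^2 = 74. cos = 69/sqrt(5254).

69/sqrt(5254)


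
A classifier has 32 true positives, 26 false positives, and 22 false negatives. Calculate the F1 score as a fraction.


Precision = 32/58 = 16/29. Recall = 32/54 = 16/27. F1 = 2*P*R/(P+R) = 4/7.

4/7


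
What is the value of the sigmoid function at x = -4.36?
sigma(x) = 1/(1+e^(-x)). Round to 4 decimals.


sigma(-4.36) = 1/(1+e^(4.36)) = 1/(1+78.257134) = 1/79.257134 = 0.0126.

0.0126


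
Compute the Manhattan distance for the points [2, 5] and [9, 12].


d = sum of absolute differences: |2-9|=7 + |5-12|=7 = 14.

14


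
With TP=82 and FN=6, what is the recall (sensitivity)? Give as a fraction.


Recall = TP / (TP + FN) = 82 / 88 = 41/44.

41/44


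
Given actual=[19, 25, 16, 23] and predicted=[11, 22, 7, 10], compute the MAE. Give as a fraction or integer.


MAE = (1/4) * (|19-11|=8 + |25-22|=3 + |16-7|=9 + |23-10|=13). Sum = 33. MAE = 33/4.

33/4


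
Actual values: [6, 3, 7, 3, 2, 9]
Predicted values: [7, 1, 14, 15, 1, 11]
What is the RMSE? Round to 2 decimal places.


MSE = 33.8333. RMSE = sqrt(33.8333) = 5.82.

5.82


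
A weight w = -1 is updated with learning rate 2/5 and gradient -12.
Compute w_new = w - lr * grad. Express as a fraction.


w_new = -1 - 2/5 * -12 = -1 - -24/5 = 19/5.

19/5


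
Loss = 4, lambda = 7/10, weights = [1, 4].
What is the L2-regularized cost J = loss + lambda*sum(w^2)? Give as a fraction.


L2 sq norm = sum(w^2) = 17. J = 4 + 7/10 * 17 = 159/10.

159/10


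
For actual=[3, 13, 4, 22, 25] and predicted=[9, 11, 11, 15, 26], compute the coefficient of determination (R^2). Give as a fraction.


Mean(y) = 67/5. SS_res = 139. SS_tot = 2026/5. R^2 = 1 - 139/(2026/5) = 1331/2026.

1331/2026


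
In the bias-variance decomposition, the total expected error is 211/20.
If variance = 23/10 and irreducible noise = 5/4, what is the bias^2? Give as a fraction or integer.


Total error = bias^2 + variance + irreducible noise. So bias^2 = 211/20 - 23/10 - 5/4 = 7.

7


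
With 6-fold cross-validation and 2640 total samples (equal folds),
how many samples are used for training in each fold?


Each validation fold has 2640/6 = 440 samples. Training set = 2640 - 440 = 2200.

2200


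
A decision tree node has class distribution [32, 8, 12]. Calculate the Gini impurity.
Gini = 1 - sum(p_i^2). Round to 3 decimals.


Total = 52. Proportions: 32/52, 8/52, 12/52. sum(p_i^2) = 0.4556. Gini = 1 - 0.4556 = 0.5444, which rounds to 0.544.

0.544


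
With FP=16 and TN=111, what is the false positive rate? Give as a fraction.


FPR = FP / (FP + TN) = 16 / 127 = 16/127.

16/127


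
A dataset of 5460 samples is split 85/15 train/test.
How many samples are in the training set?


Test set = 5460 * 15% = 819. Training set = 5460 - 819 = 4641.

4641


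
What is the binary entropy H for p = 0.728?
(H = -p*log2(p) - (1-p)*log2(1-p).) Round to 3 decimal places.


H = -0.728*log2(0.728) - 0.272*log2(0.272) = 0.844.

0.844


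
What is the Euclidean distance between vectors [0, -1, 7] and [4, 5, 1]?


d = sqrt(sum of squared differences). (0-4)^2=16, (-1-5)^2=36, (7-1)^2=36. Sum = 88.

sqrt(88)


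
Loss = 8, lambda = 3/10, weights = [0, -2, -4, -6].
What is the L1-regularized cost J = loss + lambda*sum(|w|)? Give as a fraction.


L1 norm = sum(|w|) = 12. J = 8 + 3/10 * 12 = 58/5.

58/5


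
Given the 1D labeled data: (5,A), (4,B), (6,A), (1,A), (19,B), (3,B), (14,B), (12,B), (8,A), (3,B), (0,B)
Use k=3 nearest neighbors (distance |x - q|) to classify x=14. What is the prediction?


Distances: |5-14|=9, |4-14|=10, |6-14|=8, |1-14|=13, |19-14|=5, |3-14|=11, |14-14|=0, |12-14|=2, |8-14|=6, |3-14|=11, |0-14|=14. 3 nearest: (14,B), (12,B), (19,B). Counts: {'B': 3}. Majority class: B.

B


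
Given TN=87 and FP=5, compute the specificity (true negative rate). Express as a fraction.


Specificity = TN / (TN + FP) = 87 / 92 = 87/92.

87/92


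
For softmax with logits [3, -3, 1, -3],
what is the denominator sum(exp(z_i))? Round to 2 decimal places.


Denom = e^3=20.0855 + e^-3=0.0498 + e^1=2.7183 + e^-3=0.0498. Sum = 22.9034, which rounds to 22.90.

22.90


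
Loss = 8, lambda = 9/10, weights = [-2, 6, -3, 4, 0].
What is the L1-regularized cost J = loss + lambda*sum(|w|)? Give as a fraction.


L1 norm = sum(|w|) = 15. J = 8 + 9/10 * 15 = 43/2.

43/2


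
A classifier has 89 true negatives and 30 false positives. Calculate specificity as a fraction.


Specificity = TN / (TN + FP) = 89 / 119 = 89/119.

89/119


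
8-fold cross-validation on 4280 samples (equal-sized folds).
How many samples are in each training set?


Each validation fold has 4280/8 = 535 samples. Training set = 4280 - 535 = 3745.

3745


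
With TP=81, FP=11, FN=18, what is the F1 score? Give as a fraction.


Precision = 81/92 = 81/92. Recall = 81/99 = 9/11. F1 = 2*P*R/(P+R) = 162/191.

162/191


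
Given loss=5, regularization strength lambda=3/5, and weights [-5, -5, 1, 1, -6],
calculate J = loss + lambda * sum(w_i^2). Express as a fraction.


L2 sq norm = sum(w^2) = 88. J = 5 + 3/5 * 88 = 289/5.

289/5


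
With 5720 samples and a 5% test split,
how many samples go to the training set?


Test set = 5720 * 5% = 286. Training set = 5720 - 286 = 5434.

5434


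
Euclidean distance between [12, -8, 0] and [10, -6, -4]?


d = sqrt(sum of squared differences). (12-10)^2=4, (-8--6)^2=4, (0--4)^2=16. Sum = 24.

sqrt(24)


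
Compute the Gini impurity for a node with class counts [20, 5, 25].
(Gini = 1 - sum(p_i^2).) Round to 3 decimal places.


Total = 50. Proportions: 20/50, 5/50, 25/50. sum(p_i^2) = 0.4200. Gini = 1 - 0.4200 = 0.5800, which rounds to 0.580.

0.580


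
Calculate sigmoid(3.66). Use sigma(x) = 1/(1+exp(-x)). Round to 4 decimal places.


sigma(3.66) = 1/(1+e^(-3.66)) = 1/(1+0.025733) = 1/1.025733 = 0.9749.

0.9749


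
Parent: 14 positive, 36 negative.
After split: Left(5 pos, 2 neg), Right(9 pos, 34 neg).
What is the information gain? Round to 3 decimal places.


H(parent) = 0.8555. H(left) = 0.8631, H(right) = 0.7401. Weighted = (7/50)*0.8631 + (43/50)*0.7401 = 0.7573. IG = 0.8555 - 0.7573 = 0.0982, which rounds to 0.098.

0.098


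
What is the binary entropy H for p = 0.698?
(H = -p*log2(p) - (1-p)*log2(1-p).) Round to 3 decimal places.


H = -0.698*log2(0.698) - 0.302*log2(0.302) = 0.884.

0.884


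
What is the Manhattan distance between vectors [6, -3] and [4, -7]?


d = sum of absolute differences: |6-4|=2 + |-3--7|=4 = 6.

6


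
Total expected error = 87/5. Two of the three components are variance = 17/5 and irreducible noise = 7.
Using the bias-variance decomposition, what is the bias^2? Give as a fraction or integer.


Total error = bias^2 + variance + irreducible noise. So bias^2 = 87/5 - 17/5 - 7 = 7.

7


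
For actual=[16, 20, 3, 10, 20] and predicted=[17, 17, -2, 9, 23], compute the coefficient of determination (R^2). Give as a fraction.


Mean(y) = 69/5. SS_res = 45. SS_tot = 1064/5. R^2 = 1 - 45/(1064/5) = 839/1064.

839/1064


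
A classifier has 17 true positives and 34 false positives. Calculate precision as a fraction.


Precision = TP / (TP + FP) = 17 / 51 = 1/3.

1/3


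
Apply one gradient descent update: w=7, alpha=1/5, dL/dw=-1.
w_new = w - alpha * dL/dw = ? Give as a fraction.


w_new = 7 - 1/5 * -1 = 7 - -1/5 = 36/5.

36/5


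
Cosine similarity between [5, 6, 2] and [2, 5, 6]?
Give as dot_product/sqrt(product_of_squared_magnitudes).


dot = 52. |a|^2 = 65, |b|^2 = 65. cos = 52/sqrt(4225).

52/sqrt(4225)


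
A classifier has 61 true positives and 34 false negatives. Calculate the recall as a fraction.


Recall = TP / (TP + FN) = 61 / 95 = 61/95.

61/95


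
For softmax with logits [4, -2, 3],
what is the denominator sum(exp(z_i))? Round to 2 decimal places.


Denom = e^4=54.5982 + e^-2=0.1353 + e^3=20.0855. Sum = 74.8190, which rounds to 74.82.

74.82


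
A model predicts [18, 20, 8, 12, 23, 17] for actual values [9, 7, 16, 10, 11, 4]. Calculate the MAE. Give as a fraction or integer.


MAE = (1/6) * (|9-18|=9 + |7-20|=13 + |16-8|=8 + |10-12|=2 + |11-23|=12 + |4-17|=13). Sum = 57. MAE = 19/2.

19/2


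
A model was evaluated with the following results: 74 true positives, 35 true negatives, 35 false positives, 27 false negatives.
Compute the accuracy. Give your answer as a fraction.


Accuracy = (TP + TN) / (TP + TN + FP + FN) = (74 + 35) / 171 = 109/171.

109/171


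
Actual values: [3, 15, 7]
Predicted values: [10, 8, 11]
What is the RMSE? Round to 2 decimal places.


MSE = 38.0000. RMSE = sqrt(38.0000) = 6.16.

6.16


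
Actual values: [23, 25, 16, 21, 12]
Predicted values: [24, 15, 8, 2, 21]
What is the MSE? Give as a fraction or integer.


MSE = (1/5) * ((23-24)^2=1 + (25-15)^2=100 + (16-8)^2=64 + (21-2)^2=361 + (12-21)^2=81). Sum = 607. MSE = 607/5.

607/5


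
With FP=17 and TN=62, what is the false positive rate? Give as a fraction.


FPR = FP / (FP + TN) = 17 / 79 = 17/79.

17/79


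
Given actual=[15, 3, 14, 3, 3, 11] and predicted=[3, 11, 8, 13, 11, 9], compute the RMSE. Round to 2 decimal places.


MSE = 68.6667. RMSE = sqrt(68.6667) = 8.29.

8.29


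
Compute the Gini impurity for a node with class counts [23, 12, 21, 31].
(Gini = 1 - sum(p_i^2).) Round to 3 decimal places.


Total = 87. Proportions: 23/87, 12/87, 21/87, 31/87. sum(p_i^2) = 0.2741. Gini = 1 - 0.2741 = 0.7259, which rounds to 0.726.

0.726


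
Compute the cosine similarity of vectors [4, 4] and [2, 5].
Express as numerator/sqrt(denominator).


dot = 28. |a|^2 = 32, |b|^2 = 29. cos = 28/sqrt(928).

28/sqrt(928)


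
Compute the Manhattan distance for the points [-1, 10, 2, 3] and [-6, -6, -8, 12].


d = sum of absolute differences: |-1--6|=5 + |10--6|=16 + |2--8|=10 + |3-12|=9 = 40.

40


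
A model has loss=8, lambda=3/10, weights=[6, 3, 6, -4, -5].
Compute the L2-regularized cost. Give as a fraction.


L2 sq norm = sum(w^2) = 122. J = 8 + 3/10 * 122 = 223/5.

223/5


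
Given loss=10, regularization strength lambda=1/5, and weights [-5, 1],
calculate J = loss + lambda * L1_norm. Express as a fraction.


L1 norm = sum(|w|) = 6. J = 10 + 1/5 * 6 = 56/5.

56/5


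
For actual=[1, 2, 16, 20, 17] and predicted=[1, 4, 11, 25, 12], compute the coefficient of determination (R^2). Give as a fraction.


Mean(y) = 56/5. SS_res = 79. SS_tot = 1614/5. R^2 = 1 - 79/(1614/5) = 1219/1614.

1219/1614


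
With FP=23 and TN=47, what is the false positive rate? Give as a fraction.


FPR = FP / (FP + TN) = 23 / 70 = 23/70.

23/70


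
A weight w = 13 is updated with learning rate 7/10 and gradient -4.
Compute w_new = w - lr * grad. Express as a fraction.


w_new = 13 - 7/10 * -4 = 13 - -14/5 = 79/5.

79/5


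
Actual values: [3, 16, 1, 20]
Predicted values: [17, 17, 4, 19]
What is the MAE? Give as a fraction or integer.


MAE = (1/4) * (|3-17|=14 + |16-17|=1 + |1-4|=3 + |20-19|=1). Sum = 19. MAE = 19/4.

19/4


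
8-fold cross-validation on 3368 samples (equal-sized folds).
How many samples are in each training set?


Each validation fold has 3368/8 = 421 samples. Training set = 3368 - 421 = 2947.

2947


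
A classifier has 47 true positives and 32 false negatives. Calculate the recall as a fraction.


Recall = TP / (TP + FN) = 47 / 79 = 47/79.

47/79


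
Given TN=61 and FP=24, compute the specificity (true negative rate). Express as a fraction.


Specificity = TN / (TN + FP) = 61 / 85 = 61/85.

61/85


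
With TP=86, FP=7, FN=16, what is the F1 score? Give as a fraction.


Precision = 86/93 = 86/93. Recall = 86/102 = 43/51. F1 = 2*P*R/(P+R) = 172/195.

172/195


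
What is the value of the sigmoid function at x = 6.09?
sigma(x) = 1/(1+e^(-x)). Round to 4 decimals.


sigma(6.09) = 1/(1+e^(-6.09)) = 1/(1+0.002265) = 1/1.002265 = 0.9977.

0.9977


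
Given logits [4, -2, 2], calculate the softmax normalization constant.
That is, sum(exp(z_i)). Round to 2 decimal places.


Denom = e^4=54.5982 + e^-2=0.1353 + e^2=7.3891. Sum = 62.1226, which rounds to 62.12.

62.12


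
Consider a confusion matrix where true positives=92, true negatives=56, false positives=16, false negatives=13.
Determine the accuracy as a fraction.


Accuracy = (TP + TN) / (TP + TN + FP + FN) = (92 + 56) / 177 = 148/177.

148/177


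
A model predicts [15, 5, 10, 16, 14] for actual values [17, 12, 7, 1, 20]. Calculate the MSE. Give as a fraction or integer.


MSE = (1/5) * ((17-15)^2=4 + (12-5)^2=49 + (7-10)^2=9 + (1-16)^2=225 + (20-14)^2=36). Sum = 323. MSE = 323/5.

323/5


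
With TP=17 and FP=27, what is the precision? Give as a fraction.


Precision = TP / (TP + FP) = 17 / 44 = 17/44.

17/44


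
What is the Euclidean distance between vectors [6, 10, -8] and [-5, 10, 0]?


d = sqrt(sum of squared differences). (6--5)^2=121, (10-10)^2=0, (-8-0)^2=64. Sum = 185.

sqrt(185)


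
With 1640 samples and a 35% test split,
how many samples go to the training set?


Test set = 1640 * 35% = 574. Training set = 1640 - 574 = 1066.

1066


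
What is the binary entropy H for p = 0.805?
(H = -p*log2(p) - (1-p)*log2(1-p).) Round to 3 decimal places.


H = -0.805*log2(0.805) - 0.195*log2(0.195) = 0.712.

0.712


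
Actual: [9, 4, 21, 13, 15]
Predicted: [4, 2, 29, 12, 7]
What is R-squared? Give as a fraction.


Mean(y) = 62/5. SS_res = 158. SS_tot = 816/5. R^2 = 1 - 158/(816/5) = 13/408.

13/408


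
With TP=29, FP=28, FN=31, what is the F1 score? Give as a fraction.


Precision = 29/57 = 29/57. Recall = 29/60 = 29/60. F1 = 2*P*R/(P+R) = 58/117.

58/117


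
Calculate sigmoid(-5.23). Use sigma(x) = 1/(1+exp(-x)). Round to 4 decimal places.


sigma(-5.23) = 1/(1+e^(5.23)) = 1/(1+186.792804) = 1/187.792804 = 0.0053.

0.0053


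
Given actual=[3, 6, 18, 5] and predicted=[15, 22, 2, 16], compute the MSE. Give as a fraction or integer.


MSE = (1/4) * ((3-15)^2=144 + (6-22)^2=256 + (18-2)^2=256 + (5-16)^2=121). Sum = 777. MSE = 777/4.

777/4


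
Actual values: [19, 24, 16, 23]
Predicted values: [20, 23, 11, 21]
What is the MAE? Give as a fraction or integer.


MAE = (1/4) * (|19-20|=1 + |24-23|=1 + |16-11|=5 + |23-21|=2). Sum = 9. MAE = 9/4.

9/4


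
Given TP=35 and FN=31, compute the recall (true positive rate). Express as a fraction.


Recall = TP / (TP + FN) = 35 / 66 = 35/66.

35/66


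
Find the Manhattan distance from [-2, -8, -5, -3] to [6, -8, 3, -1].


d = sum of absolute differences: |-2-6|=8 + |-8--8|=0 + |-5-3|=8 + |-3--1|=2 = 18.

18


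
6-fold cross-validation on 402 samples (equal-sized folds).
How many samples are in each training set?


Each validation fold has 402/6 = 67 samples. Training set = 402 - 67 = 335.

335


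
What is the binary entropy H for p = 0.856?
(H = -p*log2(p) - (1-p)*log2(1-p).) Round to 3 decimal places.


H = -0.856*log2(0.856) - 0.144*log2(0.144) = 0.595.

0.595


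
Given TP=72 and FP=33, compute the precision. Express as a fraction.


Precision = TP / (TP + FP) = 72 / 105 = 24/35.

24/35


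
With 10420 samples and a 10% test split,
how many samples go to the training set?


Test set = 10420 * 10% = 1042. Training set = 10420 - 1042 = 9378.

9378


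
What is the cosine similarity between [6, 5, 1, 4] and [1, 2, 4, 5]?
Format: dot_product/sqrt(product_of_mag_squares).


dot = 40. |a|^2 = 78, |b|^2 = 46. cos = 40/sqrt(3588).

40/sqrt(3588)


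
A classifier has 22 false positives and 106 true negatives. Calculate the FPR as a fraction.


FPR = FP / (FP + TN) = 22 / 128 = 11/64.

11/64


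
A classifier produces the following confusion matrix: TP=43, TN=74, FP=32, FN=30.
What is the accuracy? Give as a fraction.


Accuracy = (TP + TN) / (TP + TN + FP + FN) = (43 + 74) / 179 = 117/179.

117/179


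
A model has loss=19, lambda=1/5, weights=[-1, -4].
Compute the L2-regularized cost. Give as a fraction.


L2 sq norm = sum(w^2) = 17. J = 19 + 1/5 * 17 = 112/5.

112/5


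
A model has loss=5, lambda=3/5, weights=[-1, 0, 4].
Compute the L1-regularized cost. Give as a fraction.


L1 norm = sum(|w|) = 5. J = 5 + 3/5 * 5 = 8.

8


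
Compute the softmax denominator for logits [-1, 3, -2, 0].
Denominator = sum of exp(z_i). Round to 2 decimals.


Denom = e^-1=0.3679 + e^3=20.0855 + e^-2=0.1353 + e^0=1.0000. Sum = 21.5887, which rounds to 21.59.

21.59


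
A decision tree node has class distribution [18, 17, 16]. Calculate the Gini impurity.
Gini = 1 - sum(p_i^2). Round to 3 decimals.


Total = 51. Proportions: 18/51, 17/51, 16/51. sum(p_i^2) = 0.3341. Gini = 1 - 0.3341 = 0.6659, which rounds to 0.666.

0.666


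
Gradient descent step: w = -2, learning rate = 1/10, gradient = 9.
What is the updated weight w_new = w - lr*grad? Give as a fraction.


w_new = -2 - 1/10 * 9 = -2 - 9/10 = -29/10.

-29/10


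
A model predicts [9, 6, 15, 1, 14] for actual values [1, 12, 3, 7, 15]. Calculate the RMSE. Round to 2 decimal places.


MSE = 56.2000. RMSE = sqrt(56.2000) = 7.50.

7.50


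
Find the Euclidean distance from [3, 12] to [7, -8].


d = sqrt(sum of squared differences). (3-7)^2=16, (12--8)^2=400. Sum = 416.

sqrt(416)


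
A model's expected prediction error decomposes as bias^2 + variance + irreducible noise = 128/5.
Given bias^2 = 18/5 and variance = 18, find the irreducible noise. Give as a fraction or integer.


Total error = bias^2 + variance + irreducible noise. So irreducible noise = 128/5 - 18/5 - 18 = 4.

4


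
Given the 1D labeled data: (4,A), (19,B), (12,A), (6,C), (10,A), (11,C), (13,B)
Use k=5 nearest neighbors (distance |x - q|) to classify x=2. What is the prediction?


Distances: |4-2|=2, |19-2|=17, |12-2|=10, |6-2|=4, |10-2|=8, |11-2|=9, |13-2|=11. 5 nearest: (4,A), (6,C), (10,A), (11,C), (12,A). Counts: {'A': 3, 'C': 2}. Majority class: A.

A


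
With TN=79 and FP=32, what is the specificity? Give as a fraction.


Specificity = TN / (TN + FP) = 79 / 111 = 79/111.

79/111


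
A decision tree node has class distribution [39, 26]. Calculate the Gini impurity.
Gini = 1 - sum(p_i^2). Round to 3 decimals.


Total = 65. Proportions: 39/65, 26/65. sum(p_i^2) = 0.5200. Gini = 1 - 0.5200 = 0.4800, which rounds to 0.480.

0.480


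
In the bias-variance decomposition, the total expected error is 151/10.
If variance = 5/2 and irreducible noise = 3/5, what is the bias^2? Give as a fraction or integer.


Total error = bias^2 + variance + irreducible noise. So bias^2 = 151/10 - 5/2 - 3/5 = 12.

12


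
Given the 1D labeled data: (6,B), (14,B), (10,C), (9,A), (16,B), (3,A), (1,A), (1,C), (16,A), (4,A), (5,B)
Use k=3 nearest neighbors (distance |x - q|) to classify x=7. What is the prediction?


Distances: |6-7|=1, |14-7|=7, |10-7|=3, |9-7|=2, |16-7|=9, |3-7|=4, |1-7|=6, |1-7|=6, |16-7|=9, |4-7|=3, |5-7|=2. 3 nearest: (6,B), (9,A), (5,B). Counts: {'B': 2, 'A': 1}. Majority class: B.

B


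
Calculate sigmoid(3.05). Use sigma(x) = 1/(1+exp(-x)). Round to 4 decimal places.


sigma(3.05) = 1/(1+e^(-3.05)) = 1/(1+0.047359) = 1/1.047359 = 0.9548.

0.9548


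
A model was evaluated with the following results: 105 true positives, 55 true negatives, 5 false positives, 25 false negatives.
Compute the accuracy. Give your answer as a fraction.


Accuracy = (TP + TN) / (TP + TN + FP + FN) = (105 + 55) / 190 = 16/19.

16/19


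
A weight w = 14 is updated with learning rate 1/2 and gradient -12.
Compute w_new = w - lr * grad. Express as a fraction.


w_new = 14 - 1/2 * -12 = 14 - -6 = 20.

20


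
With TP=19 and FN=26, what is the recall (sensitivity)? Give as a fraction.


Recall = TP / (TP + FN) = 19 / 45 = 19/45.

19/45


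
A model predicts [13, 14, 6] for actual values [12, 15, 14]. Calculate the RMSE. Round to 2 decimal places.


MSE = 22.0000. RMSE = sqrt(22.0000) = 4.69.

4.69


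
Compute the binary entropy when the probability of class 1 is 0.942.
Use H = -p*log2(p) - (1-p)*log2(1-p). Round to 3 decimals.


H = -0.942*log2(0.942) - 0.058*log2(0.058) = 0.319.

0.319


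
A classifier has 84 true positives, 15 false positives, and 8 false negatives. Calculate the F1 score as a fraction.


Precision = 84/99 = 28/33. Recall = 84/92 = 21/23. F1 = 2*P*R/(P+R) = 168/191.

168/191


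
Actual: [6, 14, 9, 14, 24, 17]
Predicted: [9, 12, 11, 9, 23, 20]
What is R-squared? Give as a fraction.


Mean(y) = 14. SS_res = 52. SS_tot = 198. R^2 = 1 - 52/(198) = 73/99.

73/99


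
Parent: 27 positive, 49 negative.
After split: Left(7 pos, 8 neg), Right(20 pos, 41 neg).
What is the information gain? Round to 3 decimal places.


H(parent) = 0.9387. H(left) = 0.9968, H(right) = 0.9127. Weighted = (15/76)*0.9968 + (61/76)*0.9127 = 0.9293. IG = 0.9387 - 0.9293 = 0.0094, which rounds to 0.009.

0.009


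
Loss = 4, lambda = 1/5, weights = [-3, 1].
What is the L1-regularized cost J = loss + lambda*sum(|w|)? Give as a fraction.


L1 norm = sum(|w|) = 4. J = 4 + 1/5 * 4 = 24/5.

24/5


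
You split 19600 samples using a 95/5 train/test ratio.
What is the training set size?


Test set = 19600 * 5% = 980. Training set = 19600 - 980 = 18620.

18620


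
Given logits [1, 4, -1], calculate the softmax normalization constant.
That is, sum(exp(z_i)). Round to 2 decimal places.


Denom = e^1=2.7183 + e^4=54.5982 + e^-1=0.3679. Sum = 57.6844, which rounds to 57.68.

57.68


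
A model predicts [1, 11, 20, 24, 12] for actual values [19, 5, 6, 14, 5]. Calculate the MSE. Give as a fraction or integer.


MSE = (1/5) * ((19-1)^2=324 + (5-11)^2=36 + (6-20)^2=196 + (14-24)^2=100 + (5-12)^2=49). Sum = 705. MSE = 141.

141


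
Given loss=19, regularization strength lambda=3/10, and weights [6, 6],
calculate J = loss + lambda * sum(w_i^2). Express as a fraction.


L2 sq norm = sum(w^2) = 72. J = 19 + 3/10 * 72 = 203/5.

203/5


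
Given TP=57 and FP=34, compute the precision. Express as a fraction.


Precision = TP / (TP + FP) = 57 / 91 = 57/91.

57/91


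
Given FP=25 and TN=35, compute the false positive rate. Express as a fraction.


FPR = FP / (FP + TN) = 25 / 60 = 5/12.

5/12


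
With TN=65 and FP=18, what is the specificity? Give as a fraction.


Specificity = TN / (TN + FP) = 65 / 83 = 65/83.

65/83


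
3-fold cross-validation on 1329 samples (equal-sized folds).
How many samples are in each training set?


Each validation fold has 1329/3 = 443 samples. Training set = 1329 - 443 = 886.

886


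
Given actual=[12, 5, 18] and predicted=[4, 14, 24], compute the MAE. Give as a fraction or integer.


MAE = (1/3) * (|12-4|=8 + |5-14|=9 + |18-24|=6). Sum = 23. MAE = 23/3.

23/3


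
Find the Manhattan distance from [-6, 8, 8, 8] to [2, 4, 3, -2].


d = sum of absolute differences: |-6-2|=8 + |8-4|=4 + |8-3|=5 + |8--2|=10 = 27.

27


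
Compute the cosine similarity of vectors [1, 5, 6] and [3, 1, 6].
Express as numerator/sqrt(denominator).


dot = 44. |a|^2 = 62, |b|^2 = 46. cos = 44/sqrt(2852).

44/sqrt(2852)


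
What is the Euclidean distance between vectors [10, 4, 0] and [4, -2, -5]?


d = sqrt(sum of squared differences). (10-4)^2=36, (4--2)^2=36, (0--5)^2=25. Sum = 97.

sqrt(97)


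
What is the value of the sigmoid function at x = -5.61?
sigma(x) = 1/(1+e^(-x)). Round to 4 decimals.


sigma(-5.61) = 1/(1+e^(5.61)) = 1/(1+273.144238) = 1/274.144238 = 0.0036.

0.0036


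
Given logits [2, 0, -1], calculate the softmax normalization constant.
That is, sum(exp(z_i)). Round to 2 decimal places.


Denom = e^2=7.3891 + e^0=1.0000 + e^-1=0.3679. Sum = 8.7570, which rounds to 8.76.

8.76


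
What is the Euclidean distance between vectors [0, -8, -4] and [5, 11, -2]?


d = sqrt(sum of squared differences). (0-5)^2=25, (-8-11)^2=361, (-4--2)^2=4. Sum = 390.

sqrt(390)


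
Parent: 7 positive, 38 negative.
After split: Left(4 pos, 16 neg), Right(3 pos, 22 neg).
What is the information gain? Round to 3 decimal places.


H(parent) = 0.6236. H(left) = 0.7219, H(right) = 0.5294. Weighted = (20/45)*0.7219 + (25/45)*0.5294 = 0.6150. IG = 0.6236 - 0.6150 = 0.0086, which rounds to 0.009.

0.009


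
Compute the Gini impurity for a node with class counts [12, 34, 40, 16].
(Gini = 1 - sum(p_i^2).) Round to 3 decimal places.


Total = 102. Proportions: 12/102, 34/102, 40/102, 16/102. sum(p_i^2) = 0.3033. Gini = 1 - 0.3033 = 0.6967, which rounds to 0.697.

0.697


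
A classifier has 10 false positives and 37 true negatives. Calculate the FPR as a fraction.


FPR = FP / (FP + TN) = 10 / 47 = 10/47.

10/47


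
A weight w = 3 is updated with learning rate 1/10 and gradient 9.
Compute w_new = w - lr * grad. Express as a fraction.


w_new = 3 - 1/10 * 9 = 3 - 9/10 = 21/10.

21/10


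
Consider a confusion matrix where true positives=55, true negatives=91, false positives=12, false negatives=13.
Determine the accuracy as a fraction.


Accuracy = (TP + TN) / (TP + TN + FP + FN) = (55 + 91) / 171 = 146/171.

146/171


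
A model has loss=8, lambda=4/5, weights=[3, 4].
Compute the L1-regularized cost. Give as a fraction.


L1 norm = sum(|w|) = 7. J = 8 + 4/5 * 7 = 68/5.

68/5


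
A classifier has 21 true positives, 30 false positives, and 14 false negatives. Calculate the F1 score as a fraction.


Precision = 21/51 = 7/17. Recall = 21/35 = 3/5. F1 = 2*P*R/(P+R) = 21/43.

21/43


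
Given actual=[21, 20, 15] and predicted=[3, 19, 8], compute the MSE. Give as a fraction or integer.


MSE = (1/3) * ((21-3)^2=324 + (20-19)^2=1 + (15-8)^2=49). Sum = 374. MSE = 374/3.

374/3


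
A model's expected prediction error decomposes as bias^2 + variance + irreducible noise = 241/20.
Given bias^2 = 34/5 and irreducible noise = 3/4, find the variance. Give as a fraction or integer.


Total error = bias^2 + variance + irreducible noise. So variance = 241/20 - 34/5 - 3/4 = 9/2.

9/2


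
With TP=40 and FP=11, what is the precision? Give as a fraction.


Precision = TP / (TP + FP) = 40 / 51 = 40/51.

40/51


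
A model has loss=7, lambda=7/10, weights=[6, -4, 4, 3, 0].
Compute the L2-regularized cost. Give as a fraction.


L2 sq norm = sum(w^2) = 77. J = 7 + 7/10 * 77 = 609/10.

609/10


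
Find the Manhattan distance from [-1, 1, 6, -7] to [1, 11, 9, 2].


d = sum of absolute differences: |-1-1|=2 + |1-11|=10 + |6-9|=3 + |-7-2|=9 = 24.

24


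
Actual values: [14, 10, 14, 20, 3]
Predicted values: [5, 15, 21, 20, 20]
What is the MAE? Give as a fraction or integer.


MAE = (1/5) * (|14-5|=9 + |10-15|=5 + |14-21|=7 + |20-20|=0 + |3-20|=17). Sum = 38. MAE = 38/5.

38/5


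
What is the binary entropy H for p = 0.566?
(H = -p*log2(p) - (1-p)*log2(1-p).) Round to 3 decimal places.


H = -0.566*log2(0.566) - 0.434*log2(0.434) = 0.987.

0.987


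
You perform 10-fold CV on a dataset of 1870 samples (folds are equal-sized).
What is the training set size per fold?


Each validation fold has 1870/10 = 187 samples. Training set = 1870 - 187 = 1683.

1683


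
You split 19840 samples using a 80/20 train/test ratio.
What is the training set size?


Test set = 19840 * 20% = 3968. Training set = 19840 - 3968 = 15872.

15872


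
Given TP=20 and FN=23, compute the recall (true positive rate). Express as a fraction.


Recall = TP / (TP + FN) = 20 / 43 = 20/43.

20/43


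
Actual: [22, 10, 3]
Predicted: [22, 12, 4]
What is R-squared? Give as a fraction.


Mean(y) = 35/3. SS_res = 5. SS_tot = 554/3. R^2 = 1 - 5/(554/3) = 539/554.

539/554


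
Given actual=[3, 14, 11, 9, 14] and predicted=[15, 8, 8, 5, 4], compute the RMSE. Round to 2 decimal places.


MSE = 61.0000. RMSE = sqrt(61.0000) = 7.81.

7.81


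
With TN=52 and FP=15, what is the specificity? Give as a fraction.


Specificity = TN / (TN + FP) = 52 / 67 = 52/67.

52/67


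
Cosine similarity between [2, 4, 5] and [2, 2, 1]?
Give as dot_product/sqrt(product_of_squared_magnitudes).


dot = 17. |a|^2 = 45, |b|^2 = 9. cos = 17/sqrt(405).

17/sqrt(405)


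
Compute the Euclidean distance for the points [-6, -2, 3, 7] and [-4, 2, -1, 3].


d = sqrt(sum of squared differences). (-6--4)^2=4, (-2-2)^2=16, (3--1)^2=16, (7-3)^2=16. Sum = 52.

sqrt(52)


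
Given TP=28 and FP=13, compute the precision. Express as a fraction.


Precision = TP / (TP + FP) = 28 / 41 = 28/41.

28/41


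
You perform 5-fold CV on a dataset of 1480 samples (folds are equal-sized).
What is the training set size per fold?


Each validation fold has 1480/5 = 296 samples. Training set = 1480 - 296 = 1184.

1184


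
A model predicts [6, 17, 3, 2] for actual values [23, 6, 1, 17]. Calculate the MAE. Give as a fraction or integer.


MAE = (1/4) * (|23-6|=17 + |6-17|=11 + |1-3|=2 + |17-2|=15). Sum = 45. MAE = 45/4.

45/4


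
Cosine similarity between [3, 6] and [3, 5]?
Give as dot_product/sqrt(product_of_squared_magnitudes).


dot = 39. |a|^2 = 45, |b|^2 = 34. cos = 39/sqrt(1530).

39/sqrt(1530)


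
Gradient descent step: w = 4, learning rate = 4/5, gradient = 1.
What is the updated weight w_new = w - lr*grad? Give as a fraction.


w_new = 4 - 4/5 * 1 = 4 - 4/5 = 16/5.

16/5


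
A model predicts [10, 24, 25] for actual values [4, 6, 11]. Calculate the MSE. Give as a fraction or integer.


MSE = (1/3) * ((4-10)^2=36 + (6-24)^2=324 + (11-25)^2=196). Sum = 556. MSE = 556/3.

556/3
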